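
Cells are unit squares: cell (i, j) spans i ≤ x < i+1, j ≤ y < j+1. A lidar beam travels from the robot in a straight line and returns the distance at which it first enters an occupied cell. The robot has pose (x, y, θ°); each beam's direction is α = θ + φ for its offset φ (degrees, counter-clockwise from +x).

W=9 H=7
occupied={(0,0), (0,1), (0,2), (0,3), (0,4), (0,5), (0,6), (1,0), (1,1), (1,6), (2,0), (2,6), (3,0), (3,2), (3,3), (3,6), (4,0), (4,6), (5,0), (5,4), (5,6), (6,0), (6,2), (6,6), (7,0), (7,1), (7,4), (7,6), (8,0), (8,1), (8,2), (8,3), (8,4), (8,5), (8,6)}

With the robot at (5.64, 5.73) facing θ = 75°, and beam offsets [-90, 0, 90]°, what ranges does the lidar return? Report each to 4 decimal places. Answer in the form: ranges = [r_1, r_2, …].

beam 1: φ=-90°, α=345°
  direction (0.9659, -0.2588); cell (5,5); t to first gridline: x 0.3727, y 2.8205 (then +1.0353 / +3.8637)
    (6,5) via x @ 0.3727
    (7,5) via x @ 1.4080
    (8,5) via x @ 2.4433  # hit
  → r_1 = 2.4433
beam 2: φ=0°, α=75°
  direction (0.2588, 0.9659); cell (5,5); t to first gridline: x 1.3909, y 0.2795 (then +3.8637 / +1.0353)
    (5,6) via y @ 0.2795  # hit
  → r_2 = 0.2795
beam 3: φ=90°, α=165°
  direction (-0.9659, 0.2588); cell (5,5); t to first gridline: x 0.6626, y 1.0432 (then +1.0353 / +3.8637)
    (4,5) via x @ 0.6626
    (4,6) via y @ 1.0432  # hit
  → r_3 = 1.0432

ranges = [2.4433, 0.2795, 1.0432]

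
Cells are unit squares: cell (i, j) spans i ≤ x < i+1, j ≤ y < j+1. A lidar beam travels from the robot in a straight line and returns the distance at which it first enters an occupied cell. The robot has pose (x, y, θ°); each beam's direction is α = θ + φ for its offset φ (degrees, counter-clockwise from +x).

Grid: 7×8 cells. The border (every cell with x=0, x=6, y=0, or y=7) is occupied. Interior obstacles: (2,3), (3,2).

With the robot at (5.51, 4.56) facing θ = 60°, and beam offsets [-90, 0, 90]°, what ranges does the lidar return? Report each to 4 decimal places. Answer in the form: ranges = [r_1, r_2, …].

beam 1: φ=-90°, α=330°
  d=(0.8660,-0.5000)  start (5,4)  tX=0.5658 tY=1.1200  stride 1/|dx|=1.1547 1/|dy|=2.0000
    cross x-line → (6,4), t=0.5658 (wall)
  → r_1 = 0.5658
beam 2: φ=0°, α=60°
  d=(0.5000,0.8660)  start (5,4)  tX=0.9800 tY=0.5081  stride 1/|dx|=2.0000 1/|dy|=1.1547
    cross y-line → (5,5), t=0.5081
    cross x-line → (6,5), t=0.9800 (wall)
  → r_2 = 0.9800
beam 3: φ=90°, α=150°
  d=(-0.8660,0.5000)  start (5,4)  tX=0.5889 tY=0.8800  stride 1/|dx|=1.1547 1/|dy|=2.0000
    cross x-line → (4,4), t=0.5889
    cross y-line → (4,5), t=0.8800
    cross x-line → (3,5), t=1.7436
    cross y-line → (3,6), t=2.8800
    cross x-line → (2,6), t=2.8983
    cross x-line → (1,6), t=4.0530
    cross y-line → (1,7), t=4.8800 (wall)
  → r_3 = 4.8800

ranges = [0.5658, 0.9800, 4.8800]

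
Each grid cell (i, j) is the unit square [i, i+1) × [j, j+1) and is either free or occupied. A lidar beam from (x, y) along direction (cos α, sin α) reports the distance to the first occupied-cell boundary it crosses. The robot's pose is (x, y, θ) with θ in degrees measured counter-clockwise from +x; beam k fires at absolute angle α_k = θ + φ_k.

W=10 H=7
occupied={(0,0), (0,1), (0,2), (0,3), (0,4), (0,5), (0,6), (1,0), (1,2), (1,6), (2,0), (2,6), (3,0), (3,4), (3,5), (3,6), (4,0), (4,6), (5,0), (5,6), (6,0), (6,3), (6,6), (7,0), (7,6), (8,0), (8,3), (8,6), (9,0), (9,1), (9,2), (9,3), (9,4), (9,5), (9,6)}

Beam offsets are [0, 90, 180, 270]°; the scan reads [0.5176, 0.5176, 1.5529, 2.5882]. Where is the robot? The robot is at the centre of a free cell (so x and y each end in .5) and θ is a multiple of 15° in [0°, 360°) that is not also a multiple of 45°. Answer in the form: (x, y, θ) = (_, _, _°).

Enumerate (i+0.5, j+0.5, θ) over the 35 free cells and 16 admissible headings. For each, cast all 4 beams and compare to the given ranges.
  (4.5, 4.5, 150°): beam 1 = 0.5774 ≠ 0.5176 ✗
  (7.5, 4.5, 255°): beam 1 = 3.6235 ≠ 0.5176 ✗
  (5.5, 1.5, 345°): beam 1 = 1.9319 ≠ 0.5176 ✗
  (6.5, 5.5, 195°): beam 1 = 2.5882 ≠ 0.5176 ✗
  …
  (2.5, 5.5, 345°): r_1=0.5176, r_2=0.5176, r_3=1.5529, r_4=2.5882 — all match ✓
No second candidate reproduces the full scan.

(x, y, θ) = (2.5, 5.5, 345°)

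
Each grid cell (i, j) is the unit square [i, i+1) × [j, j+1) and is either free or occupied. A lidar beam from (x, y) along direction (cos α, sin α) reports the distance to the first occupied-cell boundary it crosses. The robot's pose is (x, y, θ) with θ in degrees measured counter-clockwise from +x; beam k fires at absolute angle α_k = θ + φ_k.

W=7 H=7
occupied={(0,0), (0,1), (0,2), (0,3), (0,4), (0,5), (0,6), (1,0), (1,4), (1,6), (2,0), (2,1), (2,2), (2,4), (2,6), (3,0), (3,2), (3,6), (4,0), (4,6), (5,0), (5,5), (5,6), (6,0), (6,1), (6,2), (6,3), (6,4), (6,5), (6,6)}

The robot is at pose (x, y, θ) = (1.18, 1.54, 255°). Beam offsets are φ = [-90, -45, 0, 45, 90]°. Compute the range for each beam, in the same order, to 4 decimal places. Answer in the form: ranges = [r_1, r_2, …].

ranges = [0.1863, 0.2078, 0.5590, 0.6235, 0.8489]

beam 1: φ=-90°, α=165°
  dir = (cos 165°, sin 165°) = (-0.9659, 0.2588); from cell (1,1)
  next x-line at t=0.1863, next y-line at t=1.7773; Δt_x=1.0353, Δt_y=3.8637
    x: enter (0,1) at t=0.1863 ← occupied
  → r_1 = 0.1863
beam 2: φ=-45°, α=210°
  dir = (cos 210°, sin 210°) = (-0.8660, -0.5000); from cell (1,1)
  next x-line at t=0.2078, next y-line at t=1.0800; Δt_x=1.1547, Δt_y=2.0000
    x: enter (0,1) at t=0.2078 ← occupied
  → r_2 = 0.2078
beam 3: φ=0°, α=255°
  dir = (cos 255°, sin 255°) = (-0.2588, -0.9659); from cell (1,1)
  next x-line at t=0.6955, next y-line at t=0.5590; Δt_x=3.8637, Δt_y=1.0353
    y: enter (1,0) at t=0.5590 ← occupied
  → r_3 = 0.5590
beam 4: φ=45°, α=300°
  dir = (cos 300°, sin 300°) = (0.5000, -0.8660); from cell (1,1)
  next x-line at t=1.6400, next y-line at t=0.6235; Δt_x=2.0000, Δt_y=1.1547
    y: enter (1,0) at t=0.6235 ← occupied
  → r_4 = 0.6235
beam 5: φ=90°, α=345°
  dir = (cos 345°, sin 345°) = (0.9659, -0.2588); from cell (1,1)
  next x-line at t=0.8489, next y-line at t=2.0864; Δt_x=1.0353, Δt_y=3.8637
    x: enter (2,1) at t=0.8489 ← occupied
  → r_5 = 0.8489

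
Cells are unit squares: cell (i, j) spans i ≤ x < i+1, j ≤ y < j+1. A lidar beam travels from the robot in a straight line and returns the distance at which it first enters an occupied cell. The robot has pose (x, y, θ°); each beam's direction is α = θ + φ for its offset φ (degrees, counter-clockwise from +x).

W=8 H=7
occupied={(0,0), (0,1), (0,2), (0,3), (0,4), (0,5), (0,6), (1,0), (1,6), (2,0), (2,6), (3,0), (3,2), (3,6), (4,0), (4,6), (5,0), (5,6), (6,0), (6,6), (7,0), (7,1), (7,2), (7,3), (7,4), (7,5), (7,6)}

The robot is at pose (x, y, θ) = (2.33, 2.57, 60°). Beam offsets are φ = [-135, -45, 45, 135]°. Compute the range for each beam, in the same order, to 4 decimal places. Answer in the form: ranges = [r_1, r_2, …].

ranges = [1.6254, 0.6936, 3.5510, 1.3769]

beam 1: φ=-135°, α=285°
  dir = (cos 285°, sin 285°) = (0.2588, -0.9659); from cell (2,2)
  next x-line at t=2.5887, next y-line at t=0.5901; Δt_x=3.8637, Δt_y=1.0353
    y: enter (2,1) at t=0.5901
    y: enter (2,0) at t=1.6254 ← occupied
  → r_1 = 1.6254
beam 2: φ=-45°, α=15°
  dir = (cos 15°, sin 15°) = (0.9659, 0.2588); from cell (2,2)
  next x-line at t=0.6936, next y-line at t=1.6614; Δt_x=1.0353, Δt_y=3.8637
    x: enter (3,2) at t=0.6936 ← occupied
  → r_2 = 0.6936
beam 3: φ=45°, α=105°
  dir = (cos 105°, sin 105°) = (-0.2588, 0.9659); from cell (2,2)
  next x-line at t=1.2750, next y-line at t=0.4452; Δt_x=3.8637, Δt_y=1.0353
    y: enter (2,3) at t=0.4452
    x: enter (1,3) at t=1.2750
    y: enter (1,4) at t=1.4804
    y: enter (1,5) at t=2.5157
    y: enter (1,6) at t=3.5510 ← occupied
  → r_3 = 3.5510
beam 4: φ=135°, α=195°
  dir = (cos 195°, sin 195°) = (-0.9659, -0.2588); from cell (2,2)
  next x-line at t=0.3416, next y-line at t=2.2023; Δt_x=1.0353, Δt_y=3.8637
    x: enter (1,2) at t=0.3416
    x: enter (0,2) at t=1.3769 ← occupied
  → r_4 = 1.3769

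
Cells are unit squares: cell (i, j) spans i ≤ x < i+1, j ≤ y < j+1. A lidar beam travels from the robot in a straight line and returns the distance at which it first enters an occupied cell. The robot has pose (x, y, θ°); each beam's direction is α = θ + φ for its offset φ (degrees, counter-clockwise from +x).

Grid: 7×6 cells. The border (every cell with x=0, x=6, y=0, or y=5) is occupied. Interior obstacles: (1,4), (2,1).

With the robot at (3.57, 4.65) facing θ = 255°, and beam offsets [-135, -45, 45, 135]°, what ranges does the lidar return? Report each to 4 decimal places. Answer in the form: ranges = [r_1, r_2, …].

beam 1: φ=-135°, α=120°
  cosα=-0.5000 sinα=0.8660 | (3,4) | tMaxX 1.1400 tMaxY 0.4041 | tΔX 2.0000 tΔY 1.1547
    t=0.4041 [y] (3,5) — stop
  → r_1 = 0.4041
beam 2: φ=-45°, α=210°
  cosα=-0.8660 sinα=-0.5000 | (3,4) | tMaxX 0.6582 tMaxY 1.3000 | tΔX 1.1547 tΔY 2.0000
    t=0.6582 [x] (2,4)
    t=1.3000 [y] (2,3)
    t=1.8129 [x] (1,3)
    t=2.9676 [x] (0,3) — stop
  → r_2 = 2.9676
beam 3: φ=45°, α=300°
  cosα=0.5000 sinα=-0.8660 | (3,4) | tMaxX 0.8600 tMaxY 0.7506 | tΔX 2.0000 tΔY 1.1547
    t=0.7506 [y] (3,3)
    t=0.8600 [x] (4,3)
    t=1.9053 [y] (4,2)
    t=2.8600 [x] (5,2)
    t=3.0600 [y] (5,1)
    t=4.2147 [y] (5,0) — stop
  → r_3 = 4.2147
beam 4: φ=135°, α=30°
  cosα=0.8660 sinα=0.5000 | (3,4) | tMaxX 0.4965 tMaxY 0.7000 | tΔX 1.1547 tΔY 2.0000
    t=0.4965 [x] (4,4)
    t=0.7000 [y] (4,5) — stop
  → r_4 = 0.7000

ranges = [0.4041, 2.9676, 4.2147, 0.7000]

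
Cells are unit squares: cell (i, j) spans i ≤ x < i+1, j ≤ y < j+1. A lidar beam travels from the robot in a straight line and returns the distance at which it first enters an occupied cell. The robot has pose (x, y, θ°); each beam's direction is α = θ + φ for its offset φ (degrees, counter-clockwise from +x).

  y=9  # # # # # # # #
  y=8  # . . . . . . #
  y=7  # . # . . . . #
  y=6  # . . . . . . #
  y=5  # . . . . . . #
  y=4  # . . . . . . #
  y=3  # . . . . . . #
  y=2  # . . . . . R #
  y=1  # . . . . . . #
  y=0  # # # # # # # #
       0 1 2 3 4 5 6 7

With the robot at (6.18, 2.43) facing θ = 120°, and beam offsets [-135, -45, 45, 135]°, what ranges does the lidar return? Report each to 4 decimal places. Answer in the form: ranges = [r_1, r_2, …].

ranges = [0.8489, 3.1682, 5.3627, 1.4804]

beam 1: φ=-135°, α=345°
  cosα=0.9659 sinα=-0.2588 | (6,2) | tMaxX 0.8489 tMaxY 1.6614 | tΔX 1.0353 tΔY 3.8637
    t=0.8489 [x] (7,2) — stop
  → r_1 = 0.8489
beam 2: φ=-45°, α=75°
  cosα=0.2588 sinα=0.9659 | (6,2) | tMaxX 3.1682 tMaxY 0.5901 | tΔX 3.8637 tΔY 1.0353
    t=0.5901 [y] (6,3)
    t=1.6254 [y] (6,4)
    t=2.6607 [y] (6,5)
    t=3.1682 [x] (7,5) — stop
  → r_2 = 3.1682
beam 3: φ=45°, α=165°
  cosα=-0.9659 sinα=0.2588 | (6,2) | tMaxX 0.1863 tMaxY 2.2023 | tΔX 1.0353 tΔY 3.8637
    t=0.1863 [x] (5,2)
    t=1.2216 [x] (4,2)
    t=2.2023 [y] (4,3)
    t=2.2569 [x] (3,3)
    t=3.2922 [x] (2,3)
    t=4.3275 [x] (1,3)
    t=5.3627 [x] (0,3) — stop
  → r_3 = 5.3627
beam 4: φ=135°, α=255°
  cosα=-0.2588 sinα=-0.9659 | (6,2) | tMaxX 0.6955 tMaxY 0.4452 | tΔX 3.8637 tΔY 1.0353
    t=0.4452 [y] (6,1)
    t=0.6955 [x] (5,1)
    t=1.4804 [y] (5,0) — stop
  → r_4 = 1.4804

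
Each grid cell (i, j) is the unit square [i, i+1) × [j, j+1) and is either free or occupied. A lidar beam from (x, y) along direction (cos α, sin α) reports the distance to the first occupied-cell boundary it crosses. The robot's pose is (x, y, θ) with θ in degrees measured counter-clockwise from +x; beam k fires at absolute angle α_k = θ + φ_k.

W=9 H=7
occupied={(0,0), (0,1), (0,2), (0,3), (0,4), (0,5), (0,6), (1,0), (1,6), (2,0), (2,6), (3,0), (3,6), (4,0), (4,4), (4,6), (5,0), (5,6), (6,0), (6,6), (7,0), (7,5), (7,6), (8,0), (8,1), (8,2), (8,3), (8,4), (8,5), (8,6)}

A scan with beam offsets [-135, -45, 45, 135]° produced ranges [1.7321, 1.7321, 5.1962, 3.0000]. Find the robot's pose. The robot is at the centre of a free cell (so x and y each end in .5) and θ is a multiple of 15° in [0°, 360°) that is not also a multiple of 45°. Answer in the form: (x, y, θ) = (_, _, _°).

(x, y, θ) = (2.5, 2.5, 345°)

Candidates: 33 free-cell centres × 16 headings = 528 poses. Raycast each; keep the one whose scan matches to 4 dp.
  (3.5, 3.5, 150°): beam 1 = 4.6587 ≠ 1.7321 ✗
  (3.5, 4.5, 345°): beam 1 = 2.8868 ≠ 1.7321 ✗
  (3.5, 5.5, 30°): beam 1 = 4.6587 ≠ 1.7321 ✗
  (4.5, 3.5, 285°): beam 1 = 4.0415 ≠ 1.7321 ✗
  …
  (2.5, 2.5, 345°): r_1=1.7321, r_2=1.7321, r_3=5.1962, r_4=3.0000 — all match ✓
Unique over the lattice → pose = (2.5, 2.5, 345°).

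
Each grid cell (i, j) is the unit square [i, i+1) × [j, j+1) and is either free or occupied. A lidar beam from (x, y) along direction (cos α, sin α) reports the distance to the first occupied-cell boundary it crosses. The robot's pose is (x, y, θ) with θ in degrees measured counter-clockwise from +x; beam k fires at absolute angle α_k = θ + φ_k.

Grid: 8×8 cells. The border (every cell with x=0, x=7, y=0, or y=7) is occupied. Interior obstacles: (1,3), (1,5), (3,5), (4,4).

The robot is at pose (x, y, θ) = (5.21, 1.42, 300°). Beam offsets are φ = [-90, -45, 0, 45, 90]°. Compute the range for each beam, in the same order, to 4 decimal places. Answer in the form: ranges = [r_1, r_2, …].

ranges = [0.8400, 0.4348, 0.4850, 1.6228, 2.0669]

beam 1: φ=-90°, α=210°
  cosα=-0.8660 sinα=-0.5000 | (5,1) | tMaxX 0.2425 tMaxY 0.8400 | tΔX 1.1547 tΔY 2.0000
    t=0.2425 [x] (4,1)
    t=0.8400 [y] (4,0) — stop
  → r_1 = 0.8400
beam 2: φ=-45°, α=255°
  cosα=-0.2588 sinα=-0.9659 | (5,1) | tMaxX 0.8114 tMaxY 0.4348 | tΔX 3.8637 tΔY 1.0353
    t=0.4348 [y] (5,0) — stop
  → r_2 = 0.4348
beam 3: φ=0°, α=300°
  cosα=0.5000 sinα=-0.8660 | (5,1) | tMaxX 1.5800 tMaxY 0.4850 | tΔX 2.0000 tΔY 1.1547
    t=0.4850 [y] (5,0) — stop
  → r_3 = 0.4850
beam 4: φ=45°, α=345°
  cosα=0.9659 sinα=-0.2588 | (5,1) | tMaxX 0.8179 tMaxY 1.6228 | tΔX 1.0353 tΔY 3.8637
    t=0.8179 [x] (6,1)
    t=1.6228 [y] (6,0) — stop
  → r_4 = 1.6228
beam 5: φ=90°, α=30°
  cosα=0.8660 sinα=0.5000 | (5,1) | tMaxX 0.9122 tMaxY 1.1600 | tΔX 1.1547 tΔY 2.0000
    t=0.9122 [x] (6,1)
    t=1.1600 [y] (6,2)
    t=2.0669 [x] (7,2) — stop
  → r_5 = 2.0669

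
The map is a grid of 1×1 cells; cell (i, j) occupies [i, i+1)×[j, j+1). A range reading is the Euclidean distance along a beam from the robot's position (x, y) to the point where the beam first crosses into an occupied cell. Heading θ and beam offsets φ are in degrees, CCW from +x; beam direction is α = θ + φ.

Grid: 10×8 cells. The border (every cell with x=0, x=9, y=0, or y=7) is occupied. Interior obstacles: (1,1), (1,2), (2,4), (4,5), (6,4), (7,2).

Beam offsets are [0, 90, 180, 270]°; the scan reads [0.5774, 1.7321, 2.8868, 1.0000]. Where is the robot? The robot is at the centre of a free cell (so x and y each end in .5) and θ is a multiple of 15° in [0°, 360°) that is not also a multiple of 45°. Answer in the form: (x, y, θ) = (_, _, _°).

(x, y, θ) = (3.5, 5.5, 330°)

Candidates: 42 free-cell centres × 16 headings = 672 poses. Raycast each; keep the one whose scan matches to 4 dp.
  (1.5, 5.5, 165°): beam 1 = 0.5176 ≠ 0.5774 ✗
  (8.5, 6.5, 300°): beam 1 = 1.0000 ≠ 0.5774 ✗
  (2.5, 3.5, 255°): beam 1 = 1.9319 ≠ 0.5774 ✗
  (3.5, 6.5, 210°): beam 1 = 2.8868 ≠ 0.5774 ✗
  …
  (3.5, 5.5, 330°): r_1=0.5774, r_2=1.7321, r_3=2.8868, r_4=1.0000 — all match ✓
Only this pose fits every beam.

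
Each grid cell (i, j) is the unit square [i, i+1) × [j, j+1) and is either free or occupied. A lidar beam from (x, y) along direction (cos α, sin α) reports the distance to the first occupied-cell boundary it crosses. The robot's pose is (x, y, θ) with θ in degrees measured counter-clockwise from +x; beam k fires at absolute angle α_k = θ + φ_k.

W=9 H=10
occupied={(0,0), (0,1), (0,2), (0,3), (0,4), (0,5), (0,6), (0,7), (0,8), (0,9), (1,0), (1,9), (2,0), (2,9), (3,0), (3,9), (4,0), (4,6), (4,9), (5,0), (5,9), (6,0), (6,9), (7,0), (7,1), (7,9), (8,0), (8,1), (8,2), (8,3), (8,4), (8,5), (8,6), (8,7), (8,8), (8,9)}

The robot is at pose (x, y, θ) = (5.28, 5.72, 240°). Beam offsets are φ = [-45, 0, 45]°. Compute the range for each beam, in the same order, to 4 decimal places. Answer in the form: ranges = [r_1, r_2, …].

beam 1: φ=-45°, α=195°
  dir = (cos 195°, sin 195°) = (-0.9659, -0.2588); from cell (5,5)
  next x-line at t=0.2899, next y-line at t=2.7819; Δt_x=1.0353, Δt_y=3.8637
    x: enter (4,5) at t=0.2899
    x: enter (3,5) at t=1.3252
    x: enter (2,5) at t=2.3604
    y: enter (2,4) at t=2.7819
    x: enter (1,4) at t=3.3957
    x: enter (0,4) at t=4.4310 ← occupied
  → r_1 = 4.4310
beam 2: φ=0°, α=240°
  dir = (cos 240°, sin 240°) = (-0.5000, -0.8660); from cell (5,5)
  next x-line at t=0.5600, next y-line at t=0.8314; Δt_x=2.0000, Δt_y=1.1547
    x: enter (4,5) at t=0.5600
    y: enter (4,4) at t=0.8314
    y: enter (4,3) at t=1.9861
    x: enter (3,3) at t=2.5600
    y: enter (3,2) at t=3.1408
    y: enter (3,1) at t=4.2955
    x: enter (2,1) at t=4.5600
    y: enter (2,0) at t=5.4502 ← occupied
  → r_2 = 5.4502
beam 3: φ=45°, α=285°
  dir = (cos 285°, sin 285°) = (0.2588, -0.9659); from cell (5,5)
  next x-line at t=2.7819, next y-line at t=0.7454; Δt_x=3.8637, Δt_y=1.0353
    y: enter (5,4) at t=0.7454
    y: enter (5,3) at t=1.7807
    x: enter (6,3) at t=2.7819
    y: enter (6,2) at t=2.8160
    y: enter (6,1) at t=3.8512
    y: enter (6,0) at t=4.8865 ← occupied
  → r_3 = 4.8865

ranges = [4.4310, 5.4502, 4.8865]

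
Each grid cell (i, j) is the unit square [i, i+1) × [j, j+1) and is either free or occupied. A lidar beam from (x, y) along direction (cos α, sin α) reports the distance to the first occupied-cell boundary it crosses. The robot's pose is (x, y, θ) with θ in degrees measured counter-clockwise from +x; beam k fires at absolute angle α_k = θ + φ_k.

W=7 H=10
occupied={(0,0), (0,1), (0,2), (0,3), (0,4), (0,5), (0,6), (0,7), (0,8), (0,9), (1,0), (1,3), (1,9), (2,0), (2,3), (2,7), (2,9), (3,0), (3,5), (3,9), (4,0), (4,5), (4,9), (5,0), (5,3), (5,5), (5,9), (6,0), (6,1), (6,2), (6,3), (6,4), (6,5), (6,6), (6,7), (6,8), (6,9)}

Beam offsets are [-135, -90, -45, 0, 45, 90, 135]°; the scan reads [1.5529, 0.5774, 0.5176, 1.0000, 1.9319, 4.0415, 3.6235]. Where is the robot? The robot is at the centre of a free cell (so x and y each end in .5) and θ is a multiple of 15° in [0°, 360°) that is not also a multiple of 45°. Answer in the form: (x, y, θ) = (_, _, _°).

Enumerate (i+0.5, j+0.5, θ) over the 33 free cells and 16 admissible headings. For each, cast all 7 beams and compare to the given ranges.
  (3.5, 4.5, 105°): beam 1 = 1.7321 ≠ 1.5529 ✗
  (2.5, 8.5, 75°): beam 1 = 0.5774 ≠ 1.5529 ✗
  (1.5, 8.5, 195°): beam 1 = 0.5774 ≠ 1.5529 ✗
  (2.5, 5.5, 165°): beam 1 = 0.5774 ≠ 1.5529 ✗
  …
  (4.5, 4.5, 150°): r_1=1.5529, r_2=0.5774, r_3=0.5176, r_4=1.0000, r_5=1.9319, r_6=4.0415, r_7=3.6235 — all match ✓
Unique over the lattice → pose = (4.5, 4.5, 150°).

(x, y, θ) = (4.5, 4.5, 150°)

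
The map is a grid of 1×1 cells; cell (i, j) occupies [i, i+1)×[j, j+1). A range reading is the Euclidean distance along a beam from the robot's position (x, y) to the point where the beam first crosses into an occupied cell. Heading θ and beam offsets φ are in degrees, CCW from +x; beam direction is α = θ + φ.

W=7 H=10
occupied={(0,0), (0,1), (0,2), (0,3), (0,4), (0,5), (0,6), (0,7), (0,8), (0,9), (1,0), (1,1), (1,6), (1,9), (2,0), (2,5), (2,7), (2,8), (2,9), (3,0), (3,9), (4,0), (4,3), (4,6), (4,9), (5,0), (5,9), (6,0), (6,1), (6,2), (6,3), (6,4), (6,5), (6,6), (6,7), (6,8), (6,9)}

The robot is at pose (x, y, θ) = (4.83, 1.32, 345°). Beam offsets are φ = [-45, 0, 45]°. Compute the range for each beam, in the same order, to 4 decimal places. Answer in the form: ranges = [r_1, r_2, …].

beam 1: φ=-45°, α=300°
  cosα=0.5000 sinα=-0.8660 | (4,1) | tMaxX 0.3400 tMaxY 0.3695 | tΔX 2.0000 tΔY 1.1547
    t=0.3400 [x] (5,1)
    t=0.3695 [y] (5,0) — stop
  → r_1 = 0.3695
beam 2: φ=0°, α=345°
  cosα=0.9659 sinα=-0.2588 | (4,1) | tMaxX 0.1760 tMaxY 1.2364 | tΔX 1.0353 tΔY 3.8637
    t=0.1760 [x] (5,1)
    t=1.2113 [x] (6,1) — stop
  → r_2 = 1.2113
beam 3: φ=45°, α=30°
  cosα=0.8660 sinα=0.5000 | (4,1) | tMaxX 0.1963 tMaxY 1.3600 | tΔX 1.1547 tΔY 2.0000
    t=0.1963 [x] (5,1)
    t=1.3510 [x] (6,1) — stop
  → r_3 = 1.3510

ranges = [0.3695, 1.2113, 1.3510]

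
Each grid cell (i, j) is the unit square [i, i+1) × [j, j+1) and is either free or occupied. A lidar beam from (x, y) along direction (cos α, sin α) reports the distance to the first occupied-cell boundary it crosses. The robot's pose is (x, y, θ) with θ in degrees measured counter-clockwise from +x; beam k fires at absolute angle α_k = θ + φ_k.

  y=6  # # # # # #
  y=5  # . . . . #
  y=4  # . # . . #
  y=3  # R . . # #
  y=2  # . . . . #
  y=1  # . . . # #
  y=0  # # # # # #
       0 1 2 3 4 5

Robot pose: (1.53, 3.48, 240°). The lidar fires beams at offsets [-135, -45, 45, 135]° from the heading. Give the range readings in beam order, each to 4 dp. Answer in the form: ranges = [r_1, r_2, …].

beam 1: φ=-135°, α=105°
  d=(-0.2588,0.9659)  start (1,3)  tX=2.0478 tY=0.5383  stride 1/|dx|=3.8637 1/|dy|=1.0353
    cross y-line → (1,4), t=0.5383
    cross y-line → (1,5), t=1.5736
    cross x-line → (0,5), t=2.0478 (wall)
  → r_1 = 2.0478
beam 2: φ=-45°, α=195°
  d=(-0.9659,-0.2588)  start (1,3)  tX=0.5487 tY=1.8546  stride 1/|dx|=1.0353 1/|dy|=3.8637
    cross x-line → (0,3), t=0.5487 (wall)
  → r_2 = 0.5487
beam 3: φ=45°, α=285°
  d=(0.2588,-0.9659)  start (1,3)  tX=1.8159 tY=0.4969  stride 1/|dx|=3.8637 1/|dy|=1.0353
    cross y-line → (1,2), t=0.4969
    cross y-line → (1,1), t=1.5322
    cross x-line → (2,1), t=1.8159
    cross y-line → (2,0), t=2.5675 (wall)
  → r_3 = 2.5675
beam 4: φ=135°, α=15°
  d=(0.9659,0.2588)  start (1,3)  tX=0.4866 tY=2.0091  stride 1/|dx|=1.0353 1/|dy|=3.8637
    cross x-line → (2,3), t=0.4866
    cross x-line → (3,3), t=1.5219
    cross y-line → (3,4), t=2.0091
    cross x-line → (4,4), t=2.5571
    cross x-line → (5,4), t=3.5924 (wall)
  → r_4 = 3.5924

ranges = [2.0478, 0.5487, 2.5675, 3.5924]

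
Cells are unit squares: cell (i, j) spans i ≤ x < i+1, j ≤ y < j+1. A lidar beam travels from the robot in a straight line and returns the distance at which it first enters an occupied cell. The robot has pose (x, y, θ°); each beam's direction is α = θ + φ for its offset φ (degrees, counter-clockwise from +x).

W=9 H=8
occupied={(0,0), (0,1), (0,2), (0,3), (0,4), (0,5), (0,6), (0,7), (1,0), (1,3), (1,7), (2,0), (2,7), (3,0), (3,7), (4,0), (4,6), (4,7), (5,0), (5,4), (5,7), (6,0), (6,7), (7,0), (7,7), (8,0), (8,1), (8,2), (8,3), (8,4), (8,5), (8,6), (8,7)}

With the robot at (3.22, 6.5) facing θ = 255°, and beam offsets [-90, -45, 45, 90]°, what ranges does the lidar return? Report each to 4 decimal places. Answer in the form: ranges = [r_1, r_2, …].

ranges = [1.9319, 2.5634, 6.3509, 0.8075]

beam 1: φ=-90°, α=165°
  cosα=-0.9659 sinα=0.2588 | (3,6) | tMaxX 0.2278 tMaxY 1.9319 | tΔX 1.0353 tΔY 3.8637
    t=0.2278 [x] (2,6)
    t=1.2630 [x] (1,6)
    t=1.9319 [y] (1,7) — stop
  → r_1 = 1.9319
beam 2: φ=-45°, α=210°
  cosα=-0.8660 sinα=-0.5000 | (3,6) | tMaxX 0.2540 tMaxY 1.0000 | tΔX 1.1547 tΔY 2.0000
    t=0.2540 [x] (2,6)
    t=1.0000 [y] (2,5)
    t=1.4087 [x] (1,5)
    t=2.5634 [x] (0,5) — stop
  → r_2 = 2.5634
beam 3: φ=45°, α=300°
  cosα=0.5000 sinα=-0.8660 | (3,6) | tMaxX 1.5600 tMaxY 0.5774 | tΔX 2.0000 tΔY 1.1547
    t=0.5774 [y] (3,5)
    t=1.5600 [x] (4,5)
    t=1.7321 [y] (4,4)
    t=2.8868 [y] (4,3)
    t=3.5600 [x] (5,3)
    t=4.0415 [y] (5,2)
    t=5.1962 [y] (5,1)
    t=5.5600 [x] (6,1)
    t=6.3509 [y] (6,0) — stop
  → r_3 = 6.3509
beam 4: φ=90°, α=345°
  cosα=0.9659 sinα=-0.2588 | (3,6) | tMaxX 0.8075 tMaxY 1.9319 | tΔX 1.0353 tΔY 3.8637
    t=0.8075 [x] (4,6) — stop
  → r_4 = 0.8075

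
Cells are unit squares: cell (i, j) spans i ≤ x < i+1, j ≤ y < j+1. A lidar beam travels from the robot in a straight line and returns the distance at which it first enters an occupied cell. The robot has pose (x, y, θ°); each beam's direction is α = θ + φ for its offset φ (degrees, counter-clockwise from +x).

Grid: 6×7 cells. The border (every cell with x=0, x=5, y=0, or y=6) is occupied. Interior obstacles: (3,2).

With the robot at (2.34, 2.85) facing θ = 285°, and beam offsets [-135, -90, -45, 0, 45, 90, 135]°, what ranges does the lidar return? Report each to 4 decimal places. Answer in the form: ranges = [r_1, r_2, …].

ranges = [1.5473, 1.3873, 2.1362, 1.9153, 0.7621, 2.7538, 3.6373]

beam 1: φ=-135°, α=150°
  direction (-0.8660, 0.5000); cell (2,2); t to first gridline: x 0.3926, y 0.3000 (then +1.1547 / +2.0000)
    (2,3) via y @ 0.3000
    (1,3) via x @ 0.3926
    (0,3) via x @ 1.5473  # hit
  → r_1 = 1.5473
beam 2: φ=-90°, α=195°
  direction (-0.9659, -0.2588); cell (2,2); t to first gridline: x 0.3520, y 3.2841 (then +1.0353 / +3.8637)
    (1,2) via x @ 0.3520
    (0,2) via x @ 1.3873  # hit
  → r_2 = 1.3873
beam 3: φ=-45°, α=240°
  direction (-0.5000, -0.8660); cell (2,2); t to first gridline: x 0.6800, y 0.9815 (then +2.0000 / +1.1547)
    (1,2) via x @ 0.6800
    (1,1) via y @ 0.9815
    (1,0) via y @ 2.1362  # hit
  → r_3 = 2.1362
beam 4: φ=0°, α=285°
  direction (0.2588, -0.9659); cell (2,2); t to first gridline: x 2.5500, y 0.8800 (then +3.8637 / +1.0353)
    (2,1) via y @ 0.8800
    (2,0) via y @ 1.9153  # hit
  → r_4 = 1.9153
beam 5: φ=45°, α=330°
  direction (0.8660, -0.5000); cell (2,2); t to first gridline: x 0.7621, y 1.7000 (then +1.1547 / +2.0000)
    (3,2) via x @ 0.7621  # hit
  → r_5 = 0.7621
beam 6: φ=90°, α=15°
  direction (0.9659, 0.2588); cell (2,2); t to first gridline: x 0.6833, y 0.5796 (then +1.0353 / +3.8637)
    (2,3) via y @ 0.5796
    (3,3) via x @ 0.6833
    (4,3) via x @ 1.7186
    (5,3) via x @ 2.7538  # hit
  → r_6 = 2.7538
beam 7: φ=135°, α=60°
  direction (0.5000, 0.8660); cell (2,2); t to first gridline: x 1.3200, y 0.1732 (then +2.0000 / +1.1547)
    (2,3) via y @ 0.1732
    (3,3) via x @ 1.3200
    (3,4) via y @ 1.3279
    (3,5) via y @ 2.4826
    (4,5) via x @ 3.3200
    (4,6) via y @ 3.6373  # hit
  → r_7 = 3.6373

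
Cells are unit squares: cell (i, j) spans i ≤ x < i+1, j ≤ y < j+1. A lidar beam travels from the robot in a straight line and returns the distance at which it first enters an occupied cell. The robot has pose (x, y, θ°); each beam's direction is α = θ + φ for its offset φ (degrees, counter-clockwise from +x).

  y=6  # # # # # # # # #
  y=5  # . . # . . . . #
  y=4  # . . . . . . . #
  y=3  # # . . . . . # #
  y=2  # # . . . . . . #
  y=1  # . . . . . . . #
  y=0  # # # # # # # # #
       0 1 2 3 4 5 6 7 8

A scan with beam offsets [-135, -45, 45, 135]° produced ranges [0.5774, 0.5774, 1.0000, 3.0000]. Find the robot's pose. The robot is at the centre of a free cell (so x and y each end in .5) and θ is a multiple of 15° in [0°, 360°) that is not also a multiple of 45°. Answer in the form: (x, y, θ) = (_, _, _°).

Candidates: 31 free-cell centres × 16 headings = 496 poses. Raycast each; keep the one whose scan matches to 4 dp.
  (3.5, 2.5, 120°): beam 1 = 4.6587 ≠ 0.5774 ✗
  (6.5, 4.5, 345°): beam 1 = 6.3509 ≠ 0.5774 ✗
  (5.5, 5.5, 60°): beam 1 = 4.6587 ≠ 0.5774 ✗
  …
  (7.5, 4.5, 15°): r_1=0.5774, r_2=0.5774, r_3=1.0000, r_4=3.0000 — all match ✓
No second candidate reproduces the full scan.

(x, y, θ) = (7.5, 4.5, 15°)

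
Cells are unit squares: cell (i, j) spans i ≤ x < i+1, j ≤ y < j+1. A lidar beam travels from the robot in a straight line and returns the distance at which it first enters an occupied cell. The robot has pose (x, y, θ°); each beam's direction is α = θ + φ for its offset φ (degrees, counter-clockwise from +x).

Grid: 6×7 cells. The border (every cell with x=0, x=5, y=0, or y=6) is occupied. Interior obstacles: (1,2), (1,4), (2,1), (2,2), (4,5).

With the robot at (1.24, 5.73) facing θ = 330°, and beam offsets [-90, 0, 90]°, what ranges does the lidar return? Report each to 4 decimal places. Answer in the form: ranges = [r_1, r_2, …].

beam 1: φ=-90°, α=240°
  d=(-0.5000,-0.8660)  start (1,5)  tX=0.4800 tY=0.8429  stride 1/|dx|=2.0000 1/|dy|=1.1547
    cross x-line → (0,5), t=0.4800 (wall)
  → r_1 = 0.4800
beam 2: φ=0°, α=330°
  d=(0.8660,-0.5000)  start (1,5)  tX=0.8776 tY=1.4600  stride 1/|dx|=1.1547 1/|dy|=2.0000
    cross x-line → (2,5), t=0.8776
    cross y-line → (2,4), t=1.4600
    cross x-line → (3,4), t=2.0323
    cross x-line → (4,4), t=3.1870
    cross y-line → (4,3), t=3.4600
    cross x-line → (5,3), t=4.3417 (wall)
  → r_2 = 4.3417
beam 3: φ=90°, α=60°
  d=(0.5000,0.8660)  start (1,5)  tX=1.5200 tY=0.3118  stride 1/|dx|=2.0000 1/|dy|=1.1547
    cross y-line → (1,6), t=0.3118 (wall)
  → r_3 = 0.3118

ranges = [0.4800, 4.3417, 0.3118]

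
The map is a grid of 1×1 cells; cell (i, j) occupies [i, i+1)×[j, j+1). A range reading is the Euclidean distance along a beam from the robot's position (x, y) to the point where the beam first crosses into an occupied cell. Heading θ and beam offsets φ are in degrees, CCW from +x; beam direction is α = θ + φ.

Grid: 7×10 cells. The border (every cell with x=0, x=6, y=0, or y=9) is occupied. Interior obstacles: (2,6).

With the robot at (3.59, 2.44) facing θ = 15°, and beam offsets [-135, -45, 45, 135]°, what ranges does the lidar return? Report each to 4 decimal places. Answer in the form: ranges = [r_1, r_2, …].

ranges = [1.6628, 2.7828, 4.8200, 2.9907]

beam 1: φ=-135°, α=240°
  cosα=-0.5000 sinα=-0.8660 | (3,2) | tMaxX 1.1800 tMaxY 0.5081 | tΔX 2.0000 tΔY 1.1547
    t=0.5081 [y] (3,1)
    t=1.1800 [x] (2,1)
    t=1.6628 [y] (2,0) — stop
  → r_1 = 1.6628
beam 2: φ=-45°, α=330°
  cosα=0.8660 sinα=-0.5000 | (3,2) | tMaxX 0.4734 tMaxY 0.8800 | tΔX 1.1547 tΔY 2.0000
    t=0.4734 [x] (4,2)
    t=0.8800 [y] (4,1)
    t=1.6281 [x] (5,1)
    t=2.7828 [x] (6,1) — stop
  → r_2 = 2.7828
beam 3: φ=45°, α=60°
  cosα=0.5000 sinα=0.8660 | (3,2) | tMaxX 0.8200 tMaxY 0.6466 | tΔX 2.0000 tΔY 1.1547
    t=0.6466 [y] (3,3)
    t=0.8200 [x] (4,3)
    t=1.8013 [y] (4,4)
    t=2.8200 [x] (5,4)
    t=2.9560 [y] (5,5)
    t=4.1107 [y] (5,6)
    t=4.8200 [x] (6,6) — stop
  → r_3 = 4.8200
beam 4: φ=135°, α=150°
  cosα=-0.8660 sinα=0.5000 | (3,2) | tMaxX 0.6813 tMaxY 1.1200 | tΔX 1.1547 tΔY 2.0000
    t=0.6813 [x] (2,2)
    t=1.1200 [y] (2,3)
    t=1.8360 [x] (1,3)
    t=2.9907 [x] (0,3) — stop
  → r_4 = 2.9907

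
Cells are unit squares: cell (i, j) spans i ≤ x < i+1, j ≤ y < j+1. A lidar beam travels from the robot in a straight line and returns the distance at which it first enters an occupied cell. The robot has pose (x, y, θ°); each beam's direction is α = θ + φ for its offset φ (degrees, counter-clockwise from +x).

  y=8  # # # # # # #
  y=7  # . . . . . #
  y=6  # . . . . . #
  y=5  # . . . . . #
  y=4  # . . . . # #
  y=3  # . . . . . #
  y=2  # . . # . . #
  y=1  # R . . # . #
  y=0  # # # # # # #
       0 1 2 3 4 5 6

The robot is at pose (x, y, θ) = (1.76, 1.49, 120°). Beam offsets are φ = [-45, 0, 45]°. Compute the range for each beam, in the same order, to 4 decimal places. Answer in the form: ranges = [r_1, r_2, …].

beam 1: φ=-45°, α=75°
  d=(0.2588,0.9659)  start (1,1)  tX=0.9273 tY=0.5280  stride 1/|dx|=3.8637 1/|dy|=1.0353
    cross y-line → (1,2), t=0.5280
    cross x-line → (2,2), t=0.9273
    cross y-line → (2,3), t=1.5633
    cross y-line → (2,4), t=2.5985
    cross y-line → (2,5), t=3.6338
    cross y-line → (2,6), t=4.6691
    cross x-line → (3,6), t=4.7910
    cross y-line → (3,7), t=5.7044
    cross y-line → (3,8), t=6.7396 (wall)
  → r_1 = 6.7396
beam 2: φ=0°, α=120°
  d=(-0.5000,0.8660)  start (1,1)  tX=1.5200 tY=0.5889  stride 1/|dx|=2.0000 1/|dy|=1.1547
    cross y-line → (1,2), t=0.5889
    cross x-line → (0,2), t=1.5200 (wall)
  → r_2 = 1.5200
beam 3: φ=45°, α=165°
  d=(-0.9659,0.2588)  start (1,1)  tX=0.7868 tY=1.9705  stride 1/|dx|=1.0353 1/|dy|=3.8637
    cross x-line → (0,1), t=0.7868 (wall)
  → r_3 = 0.7868

ranges = [6.7396, 1.5200, 0.7868]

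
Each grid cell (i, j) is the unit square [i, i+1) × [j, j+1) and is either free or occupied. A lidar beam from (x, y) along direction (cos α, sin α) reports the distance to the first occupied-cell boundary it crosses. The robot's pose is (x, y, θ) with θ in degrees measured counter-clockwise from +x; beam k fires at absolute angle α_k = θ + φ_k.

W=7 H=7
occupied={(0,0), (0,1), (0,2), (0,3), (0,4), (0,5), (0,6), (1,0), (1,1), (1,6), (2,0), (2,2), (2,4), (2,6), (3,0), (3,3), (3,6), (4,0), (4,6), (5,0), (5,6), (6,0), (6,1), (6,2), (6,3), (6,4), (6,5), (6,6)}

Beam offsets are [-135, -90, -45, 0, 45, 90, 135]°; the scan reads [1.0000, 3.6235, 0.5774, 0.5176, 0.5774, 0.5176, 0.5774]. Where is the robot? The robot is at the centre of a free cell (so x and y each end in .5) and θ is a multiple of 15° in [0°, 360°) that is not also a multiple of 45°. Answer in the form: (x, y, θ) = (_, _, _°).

(x, y, θ) = (2.5, 1.5, 105°)

Enumerate (i+0.5, j+0.5, θ) over the 21 free cells and 16 admissible headings. For each, cast all 7 beams and compare to the given ranges.
  (1.5, 4.5, 60°): beam 1 = 1.9319 ≠ 1.0000 ✗
  (5.5, 5.5, 15°): beam 1 = 5.1962 ≠ 1.0000 ✗
  (1.5, 5.5, 300°): beam 1 = 0.5176 ≠ 1.0000 ✗
  …
  (2.5, 1.5, 105°): r_1=1.0000, r_2=3.6235, r_3=0.5774, r_4=0.5176, r_5=0.5774, r_6=0.5176, r_7=0.5774 — all match ✓
Unique over the lattice → pose = (2.5, 1.5, 105°).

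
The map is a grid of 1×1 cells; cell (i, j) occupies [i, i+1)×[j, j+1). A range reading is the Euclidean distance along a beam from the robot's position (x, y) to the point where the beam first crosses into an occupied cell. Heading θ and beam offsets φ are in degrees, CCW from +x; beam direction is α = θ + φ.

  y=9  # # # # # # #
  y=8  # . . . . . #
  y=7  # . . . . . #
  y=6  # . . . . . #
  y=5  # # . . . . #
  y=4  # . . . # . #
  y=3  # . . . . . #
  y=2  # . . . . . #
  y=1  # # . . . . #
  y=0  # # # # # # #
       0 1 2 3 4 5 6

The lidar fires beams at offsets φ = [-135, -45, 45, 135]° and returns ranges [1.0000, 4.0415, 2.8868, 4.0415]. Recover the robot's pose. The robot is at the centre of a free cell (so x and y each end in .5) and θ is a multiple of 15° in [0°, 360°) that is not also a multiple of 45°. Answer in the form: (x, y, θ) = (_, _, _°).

Candidates: 37 free-cell centres × 16 headings = 592 poses. Raycast each; keep the one whose scan matches to 4 dp.
  (4.5, 1.5, 240°): beam 1 = 7.7646 ≠ 1.0000 ✗
  (1.5, 8.5, 300°): beam 1 = 0.5176 ≠ 1.0000 ✗
  (3.5, 1.5, 105°): beam 2 = 2.8868 ≠ 4.0415 ✗
  …
  (3.5, 5.5, 105°): r_1=1.0000, r_2=4.0415, r_3=2.8868, r_4=4.0415 — all match ✓
No second candidate reproduces the full scan.

(x, y, θ) = (3.5, 5.5, 105°)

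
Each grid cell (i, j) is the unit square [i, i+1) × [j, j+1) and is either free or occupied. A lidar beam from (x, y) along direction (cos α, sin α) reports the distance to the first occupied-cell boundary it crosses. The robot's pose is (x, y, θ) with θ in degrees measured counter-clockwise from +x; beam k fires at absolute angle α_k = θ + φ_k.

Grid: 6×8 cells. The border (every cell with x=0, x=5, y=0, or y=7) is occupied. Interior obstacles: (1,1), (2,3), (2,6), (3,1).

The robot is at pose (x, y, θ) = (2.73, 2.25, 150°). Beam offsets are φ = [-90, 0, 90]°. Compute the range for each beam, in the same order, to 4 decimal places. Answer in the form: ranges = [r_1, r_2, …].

beam 1: φ=-90°, α=60°
  cosα=0.5000 sinα=0.8660 | (2,2) | tMaxX 0.5400 tMaxY 0.8660 | tΔX 2.0000 tΔY 1.1547
    t=0.5400 [x] (3,2)
    t=0.8660 [y] (3,3)
    t=2.0207 [y] (3,4)
    t=2.5400 [x] (4,4)
    t=3.1754 [y] (4,5)
    t=4.3301 [y] (4,6)
    t=4.5400 [x] (5,6) — stop
  → r_1 = 4.5400
beam 2: φ=0°, α=150°
  cosα=-0.8660 sinα=0.5000 | (2,2) | tMaxX 0.8429 tMaxY 1.5000 | tΔX 1.1547 tΔY 2.0000
    t=0.8429 [x] (1,2)
    t=1.5000 [y] (1,3)
    t=1.9976 [x] (0,3) — stop
  → r_2 = 1.9976
beam 3: φ=90°, α=240°
  cosα=-0.5000 sinα=-0.8660 | (2,2) | tMaxX 1.4600 tMaxY 0.2887 | tΔX 2.0000 tΔY 1.1547
    t=0.2887 [y] (2,1)
    t=1.4434 [y] (2,0) — stop
  → r_3 = 1.4434

ranges = [4.5400, 1.9976, 1.4434]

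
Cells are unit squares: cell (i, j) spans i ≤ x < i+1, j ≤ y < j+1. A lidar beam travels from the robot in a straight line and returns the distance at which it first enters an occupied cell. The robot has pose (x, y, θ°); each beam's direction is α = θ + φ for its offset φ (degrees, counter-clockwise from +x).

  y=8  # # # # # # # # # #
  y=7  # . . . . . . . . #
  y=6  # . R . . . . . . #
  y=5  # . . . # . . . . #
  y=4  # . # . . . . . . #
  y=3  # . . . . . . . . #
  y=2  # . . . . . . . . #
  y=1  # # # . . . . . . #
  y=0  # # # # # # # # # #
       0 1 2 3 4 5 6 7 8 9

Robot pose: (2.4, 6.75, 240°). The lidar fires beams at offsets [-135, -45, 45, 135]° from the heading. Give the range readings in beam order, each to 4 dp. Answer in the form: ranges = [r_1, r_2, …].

ranges = [1.2941, 1.4494, 1.8117, 4.8296]

beam 1: φ=-135°, α=105°
  direction (-0.2588, 0.9659); cell (2,6); t to first gridline: x 1.5455, y 0.2588 (then +3.8637 / +1.0353)
    (2,7) via y @ 0.2588
    (2,8) via y @ 1.2941  # hit
  → r_1 = 1.2941
beam 2: φ=-45°, α=195°
  direction (-0.9659, -0.2588); cell (2,6); t to first gridline: x 0.4141, y 2.8978 (then +1.0353 / +3.8637)
    (1,6) via x @ 0.4141
    (0,6) via x @ 1.4494  # hit
  → r_2 = 1.4494
beam 3: φ=45°, α=285°
  direction (0.2588, -0.9659); cell (2,6); t to first gridline: x 2.3182, y 0.7765 (then +3.8637 / +1.0353)
    (2,5) via y @ 0.7765
    (2,4) via y @ 1.8117  # hit
  → r_3 = 1.8117
beam 4: φ=135°, α=15°
  direction (0.9659, 0.2588); cell (2,6); t to first gridline: x 0.6212, y 0.9659 (then +1.0353 / +3.8637)
    (3,6) via x @ 0.6212
    (3,7) via y @ 0.9659
    (4,7) via x @ 1.6564
    (5,7) via x @ 2.6917
    (6,7) via x @ 3.7270
    (7,7) via x @ 4.7623
    (7,8) via y @ 4.8296  # hit
  → r_4 = 4.8296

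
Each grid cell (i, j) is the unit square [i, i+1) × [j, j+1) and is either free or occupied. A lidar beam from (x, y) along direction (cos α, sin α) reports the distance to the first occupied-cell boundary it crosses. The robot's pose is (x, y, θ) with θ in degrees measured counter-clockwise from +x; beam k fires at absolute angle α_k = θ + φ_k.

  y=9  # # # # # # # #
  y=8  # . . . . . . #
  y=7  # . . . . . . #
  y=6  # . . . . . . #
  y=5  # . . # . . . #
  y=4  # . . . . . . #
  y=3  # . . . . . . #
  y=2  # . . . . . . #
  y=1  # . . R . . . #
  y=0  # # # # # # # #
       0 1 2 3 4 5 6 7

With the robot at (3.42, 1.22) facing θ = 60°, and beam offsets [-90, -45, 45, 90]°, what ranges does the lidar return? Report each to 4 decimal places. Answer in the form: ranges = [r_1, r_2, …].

beam 1: φ=-90°, α=330°
  dir = (cos 330°, sin 330°) = (0.8660, -0.5000); from cell (3,1)
  next x-line at t=0.6697, next y-line at t=0.4400; Δt_x=1.1547, Δt_y=2.0000
    y: enter (3,0) at t=0.4400 ← occupied
  → r_1 = 0.4400
beam 2: φ=-45°, α=15°
  dir = (cos 15°, sin 15°) = (0.9659, 0.2588); from cell (3,1)
  next x-line at t=0.6005, next y-line at t=3.0137; Δt_x=1.0353, Δt_y=3.8637
    x: enter (4,1) at t=0.6005
    x: enter (5,1) at t=1.6357
    x: enter (6,1) at t=2.6710
    y: enter (6,2) at t=3.0137
    x: enter (7,2) at t=3.7063 ← occupied
  → r_2 = 3.7063
beam 3: φ=45°, α=105°
  dir = (cos 105°, sin 105°) = (-0.2588, 0.9659); from cell (3,1)
  next x-line at t=1.6228, next y-line at t=0.8075; Δt_x=3.8637, Δt_y=1.0353
    y: enter (3,2) at t=0.8075
    x: enter (2,2) at t=1.6228
    y: enter (2,3) at t=1.8428
    y: enter (2,4) at t=2.8781
    y: enter (2,5) at t=3.9133
    y: enter (2,6) at t=4.9486
    x: enter (1,6) at t=5.4865
    y: enter (1,7) at t=5.9839
    y: enter (1,8) at t=7.0192
    y: enter (1,9) at t=8.0544 ← occupied
  → r_3 = 8.0544
beam 4: φ=90°, α=150°
  dir = (cos 150°, sin 150°) = (-0.8660, 0.5000); from cell (3,1)
  next x-line at t=0.4850, next y-line at t=1.5600; Δt_x=1.1547, Δt_y=2.0000
    x: enter (2,1) at t=0.4850
    y: enter (2,2) at t=1.5600
    x: enter (1,2) at t=1.6397
    x: enter (0,2) at t=2.7944 ← occupied
  → r_4 = 2.7944

ranges = [0.4400, 3.7063, 8.0544, 2.7944]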